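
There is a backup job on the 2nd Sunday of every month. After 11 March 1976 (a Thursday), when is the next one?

March 1976 starts on a Monday; its first Sunday is the 7th, so the 2nd Sunday is the 14th — 14 March 1976.
14 March 1976 is after 11 March 1976, so that is the next one.

14 March 1976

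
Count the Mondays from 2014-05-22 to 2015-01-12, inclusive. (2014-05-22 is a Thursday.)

2014-05-22 is a Thursday; the first Monday on or after it is 2014-05-26 (4 days later).
From 2014-05-26 to 2015-01-12: 5 + 30 + 31 + 31 + 30 + 31 + 30 + 31 + 12 = 231 days (rest of May, June, July, August, September, October, November, December, January).
231 ÷ 7 = 33 full weeks with remainder 0, so 33 more Mondays after the first → 34.

34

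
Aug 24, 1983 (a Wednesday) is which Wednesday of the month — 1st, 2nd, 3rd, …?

Day 24 falls in week ⌈24/7⌉ of the month.
Days 1–7 hold the 1st Wednesday, 8–14 the 2nd, 15–21 the 3rd, 22–28 the 4th, 29–31 the 5th.
24 is in the range for the 4th.

4th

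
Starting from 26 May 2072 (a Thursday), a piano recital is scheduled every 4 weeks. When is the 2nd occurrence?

23 June 2072

The 2nd occurrence is 1 interval after the first: 1 × 28 = 28 days after 26 May 2072.
May has 31 days — 5 days to the end of May leaves 23.
23 days into June → 23 June 2072.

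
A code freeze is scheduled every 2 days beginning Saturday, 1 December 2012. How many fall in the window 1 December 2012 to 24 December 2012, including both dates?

12

Occurrences land 2·i days after 1 December 2012 for i = 0, 1, 2, …
The window opens on the start date, so the first occurrence inside is #1 on 1 December 2012.
24 December 2012 is 23 days after the start; 23 ÷ 2 = 11 remainder 1. Last occurrence in the window: #12 on 23 December 2012.
Occurrences #1 through #12: 12 in total.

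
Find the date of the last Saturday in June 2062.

The first Saturday of June 2062 is June 3.
June 2062 has 30 days. Adding weeks: 3, 10, 17, 24 — the last one ≤ 30 is the 24th.

2062-06-24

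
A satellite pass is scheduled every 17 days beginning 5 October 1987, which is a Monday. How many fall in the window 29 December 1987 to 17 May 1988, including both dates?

9

Occurrences land 17·i days after 5 October 1987 for i = 0, 1, 2, …
29 December 1987 is 85 days after the start; 85 ÷ 17 = 5 remainder 0. First occurrence in the window: #6 on 29 December 1987 (5×17 = 85 days in).
17 May 1988 is 225 days after the start; 225 ÷ 17 = 13 remainder 4. Last occurrence in the window: #14 on 13 May 1988.
Occurrences #6 through #14: 9 in total.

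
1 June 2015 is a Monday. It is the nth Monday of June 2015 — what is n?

Day 1 falls in week ⌈1/7⌉ of the month.
Days 1–7 hold the 1st Monday, 8–14 the 2nd, 15–21 the 3rd, 22–28 the 4th, 29–31 the 5th.
1 is in the range for the 1st.

1st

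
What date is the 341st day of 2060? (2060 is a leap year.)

Dec 6, 2060

Jan has 31 days (341 − 31 = 310 remain).
Feb has 29 days (310 − 29 = 281 remain).
Mar has 31 days (281 − 31 = 250 remain).
Apr has 30 days (250 − 30 = 220 remain).
May has 31 days (220 − 31 = 189 remain).
Jun has 30 days (189 − 30 = 159 remain).
Jul has 31 days (159 − 31 = 128 remain).
Aug has 31 days (128 − 31 = 97 remain).
Sep has 30 days (97 − 30 = 67 remain).
Oct has 31 days (67 − 31 = 36 remain).
Nov has 30 days (36 − 30 = 6 remain).
6 into Dec → Dec 6.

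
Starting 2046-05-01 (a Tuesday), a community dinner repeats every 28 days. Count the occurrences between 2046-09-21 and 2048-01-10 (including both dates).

17

Occurrences land 28·i days after 2046-05-01 for i = 0, 1, 2, …
2046-09-21 is 143 days after the start; 143 ÷ 28 = 5 remainder 3; since the remainder is 3, round up to i = 6. First occurrence in the window: #7 on 2046-10-16 (6×28 = 168 days in).
2048-01-10 is 619 days after the start; 619 ÷ 28 = 22 remainder 3. Last occurrence in the window: #23 on 2048-01-07.
Occurrences #7 through #23: 17 in total.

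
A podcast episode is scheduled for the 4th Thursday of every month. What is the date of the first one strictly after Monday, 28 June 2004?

June 2004 starts on a Tuesday; its first Thursday is the 3rd, so the 4th Thursday is the 24th — 24 June 2004.
That is not after 28 June 2004, so look at July 2004.
July 2004 starts on a Thursday; its first Thursday is the 1st, so the 4th Thursday is the 22nd — 22 July 2004.

22 July 2004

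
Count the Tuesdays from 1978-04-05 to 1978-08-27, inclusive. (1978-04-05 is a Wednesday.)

1978-04-05 is a Wednesday; the first Tuesday on or after it is 1978-04-11 (6 days later).
From 1978-04-11 to 1978-08-27: 19 + 31 + 30 + 31 + 27 = 138 days (rest of April, May, June, July, August).
138 ÷ 7 = 19 full weeks with remainder 5, so 19 more Tuesdays after the first → 20.

20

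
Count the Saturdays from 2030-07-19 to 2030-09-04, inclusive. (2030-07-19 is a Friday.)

7

2030-07-19 is a Friday; the first Saturday on or after it is 2030-07-20 (1 day later).
From 2030-07-20 to 2030-09-04: 11 + 31 + 4 = 46 days (rest of July, August, September).
46 ÷ 7 = 6 full weeks with remainder 4, so 6 more Saturdays after the first → 7.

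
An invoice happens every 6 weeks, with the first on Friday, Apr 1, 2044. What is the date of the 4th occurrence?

The 4th occurrence is 3 intervals after the first: 3 × 42 = 126 days after Apr 1, 2044.
Apr has 30 days — 29 days to the end of Apr leaves 97.
May has 31 days (66 left).
Jun has 30 days (36 left).
Jul has 31 days (5 left).
5 days into Aug → Aug 5, 2044.

Aug 5, 2044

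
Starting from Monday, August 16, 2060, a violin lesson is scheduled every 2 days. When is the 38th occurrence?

The 38th occurrence is 37 intervals after the first: 37 × 2 = 74 days after August 16, 2060.
August has 31 days — 15 days to the end of August leaves 59.
September has 30 days (29 left).
29 days into October → October 29, 2060.

October 29, 2060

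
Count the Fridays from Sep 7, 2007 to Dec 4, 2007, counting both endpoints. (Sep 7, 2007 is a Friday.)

Sep 7, 2007 is a Friday; the first Friday on or after it is Sep 7, 2007.
From Sep 7, 2007 to Dec 4, 2007: 23 + 31 + 30 + 4 = 88 days (rest of Sep, Oct, Nov, Dec).
88 ÷ 7 = 12 full weeks with remainder 4, so 12 more Fridays after the first → 13.

13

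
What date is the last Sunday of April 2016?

April 24, 2016

April 2016 begins on a Friday, so the first Sunday is April 3 (2 days later).
April 2016 has 30 days. Adding weeks: 3, 10, 17, 24 — the last one ≤ 30 is the 24th.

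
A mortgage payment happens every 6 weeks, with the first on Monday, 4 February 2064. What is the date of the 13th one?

22 June 2065

The 13th occurrence is 12 intervals after the first: 12 × 42 = 504 days after 4 February 2064.
February has 29 days — 25 days to the end of February leaves 479.
From end of February to end of 2064 is 306 days (173 left).
January has 31 days (142 left).
February has 28 days (114 left).
March has 31 days (83 left).
April has 30 days (53 left).
May has 31 days (22 left).
22 days into June → 22 June 2065.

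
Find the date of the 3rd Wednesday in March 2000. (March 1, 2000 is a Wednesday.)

March 2000 begins on a Wednesday, so the first Wednesday is March 1.
The 3rd Wednesday is 2 weeks later: 1 + 14 = 15.

2000-03-15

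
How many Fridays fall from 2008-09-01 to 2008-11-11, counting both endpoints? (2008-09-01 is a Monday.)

10

2008-09-01 is a Monday; the first Friday on or after it is 2008-09-05 (4 days later).
From 2008-09-05 to 2008-11-11: 25 + 31 + 11 = 67 days (rest of September, October, November).
67 ÷ 7 = 9 full weeks with remainder 4, so 9 more Fridays after the first → 10.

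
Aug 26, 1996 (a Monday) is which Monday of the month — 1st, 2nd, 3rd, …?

Day 26 falls in week ⌈26/7⌉ of the month.
Days 1–7 hold the 1st Monday, 8–14 the 2nd, 15–21 the 3rd, 22–28 the 4th, 29–31 the 5th.
26 is in the range for the 4th.

4th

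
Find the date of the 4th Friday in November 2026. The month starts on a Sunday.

November 2026 begins on a Sunday, so the first Friday is November 6 (5 days later).
The 4th Friday is 3 weeks later: 6 + 21 = 27.

27 November 2026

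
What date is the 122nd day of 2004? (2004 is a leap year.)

2004-05-01

January has 31 days (122 − 31 = 91 remain).
February has 29 days (91 − 29 = 62 remain).
March has 31 days (62 − 31 = 31 remain).
April has 30 days (31 − 30 = 1 remain).
1 into May → May 1.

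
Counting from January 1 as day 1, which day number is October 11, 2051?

284

Days in months before October: 31 + 28 + 31 + 30 + 31 + 30 + 31 + 31 + 30 = 273.
Plus 11 days into October → day 284.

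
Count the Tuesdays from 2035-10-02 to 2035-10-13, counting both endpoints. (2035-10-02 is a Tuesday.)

2035-10-02 is a Tuesday; the first Tuesday on or after it is 2035-10-02.
From 2035-10-02 to 2035-10-13 is 13 − 2 = 11 days.
11 ÷ 7 = 1 full weeks with remainder 4, so 1 more Tuesdays after the first → 2.

2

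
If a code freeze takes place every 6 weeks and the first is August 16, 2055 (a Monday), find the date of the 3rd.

November 8, 2055

The 3rd occurrence is 2 intervals after the first: 2 × 42 = 84 days after August 16, 2055.
August has 31 days — 15 days to the end of August leaves 69.
September has 30 days (39 left).
October has 31 days (8 left).
8 days into November → November 8, 2055.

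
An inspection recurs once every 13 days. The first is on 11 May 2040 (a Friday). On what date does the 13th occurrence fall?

14 October 2040

The 13th occurrence is 12 intervals after the first: 12 × 13 = 156 days after 11 May 2040.
May has 31 days — 20 days to the end of May leaves 136.
June has 30 days (106 left).
July has 31 days (75 left).
August has 31 days (44 left).
September has 30 days (14 left).
14 days into October → 14 October 2040.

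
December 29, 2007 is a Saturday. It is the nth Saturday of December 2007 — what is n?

Day 29 falls in week ⌈29/7⌉ of the month.
Days 1–7 hold the 1st Saturday, 8–14 the 2nd, 15–21 the 3rd, 22–28 the 4th, 29–31 the 5th.
29 is in the range for the 5th.

5th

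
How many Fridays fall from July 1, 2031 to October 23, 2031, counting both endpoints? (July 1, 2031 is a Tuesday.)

July 1, 2031 is a Tuesday; the first Friday on or after it is July 4, 2031 (3 days later).
From July 4, 2031 to October 23, 2031: 27 + 31 + 30 + 23 = 111 days (rest of July, August, September, October).
111 ÷ 7 = 15 full weeks with remainder 6, so 15 more Fridays after the first → 16.

16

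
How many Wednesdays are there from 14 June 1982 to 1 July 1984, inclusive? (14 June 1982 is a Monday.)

107

14 June 1982 is a Monday; the first Wednesday on or after it is 16 June 1982 (2 days later).
From 16 June 1982 to 1 July 1984: 198 + 365 + 183 = 746 days (rest of 1982, 1983, to 1 July 1984 in 1984).
746 ÷ 7 = 106 full weeks with remainder 4, so 106 more Wednesdays after the first → 107.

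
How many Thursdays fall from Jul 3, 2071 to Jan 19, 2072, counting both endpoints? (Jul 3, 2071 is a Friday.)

Jul 3, 2071 is a Friday; the first Thursday on or after it is Jul 9, 2071 (6 days later).
From Jul 9, 2071 to Jan 19, 2072: 22 + 31 + 30 + 31 + 30 + 31 + 19 = 194 days (rest of Jul, Aug, Sep, Oct, Nov, Dec, Jan).
194 ÷ 7 = 27 full weeks with remainder 5, so 27 more Thursdays after the first → 28.

28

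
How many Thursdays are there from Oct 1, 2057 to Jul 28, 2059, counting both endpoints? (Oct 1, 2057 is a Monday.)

Oct 1, 2057 is a Monday; the first Thursday on or after it is Oct 4, 2057 (3 days later).
From Oct 4, 2057 to Jul 28, 2059: 88 + 365 + 209 = 662 days (rest of 2057, 2058, to Jul 28, 2059 in 2059).
662 ÷ 7 = 94 full weeks with remainder 4, so 94 more Thursdays after the first → 95.

95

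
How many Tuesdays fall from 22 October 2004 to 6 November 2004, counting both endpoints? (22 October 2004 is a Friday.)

2

22 October 2004 is a Friday; the first Tuesday on or after it is 26 October 2004 (4 days later).
From 26 October 2004 to 6 November 2004: 5 + 6 = 11 days (rest of October, November).
11 ÷ 7 = 1 full weeks with remainder 4, so 1 more Tuesdays after the first → 2.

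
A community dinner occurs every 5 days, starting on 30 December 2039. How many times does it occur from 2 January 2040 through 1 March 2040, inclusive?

12

Occurrences land 5·i days after 30 December 2039 for i = 0, 1, 2, …
2 January 2040 is 3 days after the start; 3 ÷ 5 = 0 remainder 3; since the remainder is 3, round up to i = 1. First occurrence in the window: #2 on 4 January 2040 (1×5 = 5 days in).
1 March 2040 is 62 days after the start; 62 ÷ 5 = 12 remainder 2. Last occurrence in the window: #13 on 28 February 2040.
Occurrences #2 through #13: 12 in total.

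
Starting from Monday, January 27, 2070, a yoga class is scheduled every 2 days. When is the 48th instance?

The 48th occurrence is 47 intervals after the first: 47 × 2 = 94 days after January 27, 2070.
January has 31 days — 4 days to the end of January leaves 90.
February has 28 days (62 left).
March has 31 days (31 left).
April has 30 days (1 left).
1 day into May → May 1, 2070.

May 1, 2070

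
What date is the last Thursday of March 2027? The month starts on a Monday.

March 2027 begins on a Monday, so the first Thursday is March 4 (3 days later).
March 2027 has 31 days. Adding weeks: 4, 11, 18, 25 — the last one ≤ 31 is the 25th.

2027-03-25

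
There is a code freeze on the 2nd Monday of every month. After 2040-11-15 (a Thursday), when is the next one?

November 2040 starts on a Thursday; its first Monday is the 5th, so the 2nd Monday is the 12th — 2040-11-12.
That is not after 2040-11-15, so look at December 2040.
December 2040 starts on a Saturday; its first Monday is the 3rd, so the 2nd Monday is the 10th — 2040-12-10.

2040-12-10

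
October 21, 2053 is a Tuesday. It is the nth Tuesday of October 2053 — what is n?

3rd

Day 21 falls in week ⌈21/7⌉ of the month.
Days 1–7 hold the 1st Tuesday, 8–14 the 2nd, 15–21 the 3rd, 22–28 the 4th, 29–31 the 5th.
21 is in the range for the 3rd.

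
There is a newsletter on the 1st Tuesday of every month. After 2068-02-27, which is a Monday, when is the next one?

February 2068 starts on a Wednesday, so its 1st Tuesday is 2068-02-07 (6 days in).
That is not after 2068-02-27, so look at March 2068.
March 2068 starts on a Thursday, so its 1st Tuesday is 2068-03-06 (5 days in).

2068-03-06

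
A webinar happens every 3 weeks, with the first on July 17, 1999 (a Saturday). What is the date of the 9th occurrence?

January 1, 2000

The 9th occurrence is 8 intervals after the first: 8 × 21 = 168 days after July 17, 1999.
July has 31 days — 14 days to the end of July leaves 154.
August has 31 days (123 left).
September has 30 days (93 left).
October has 31 days (62 left).
November has 30 days (32 left).
December has 31 days (1 left).
1 day into January → January 1, 2000.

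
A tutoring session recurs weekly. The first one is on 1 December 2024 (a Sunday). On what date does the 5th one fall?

29 December 2024

The 5th occurrence is 4 intervals after the first: 4 × 7 = 28 days after 1 December 2024.
28 days later is 29 December 2024.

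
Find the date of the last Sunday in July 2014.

July 27, 2014

The first Sunday of July 2014 is July 6.
July 2014 has 31 days. Adding weeks: 6, 13, 20, 27 — the last one ≤ 31 is the 27th.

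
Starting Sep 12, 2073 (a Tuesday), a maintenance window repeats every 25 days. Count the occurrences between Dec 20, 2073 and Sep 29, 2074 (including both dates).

Occurrences land 25·i days after Sep 12, 2073 for i = 0, 1, 2, …
Dec 20, 2073 is 99 days after the start; 99 ÷ 25 = 3 remainder 24; since the remainder is 24, round up to i = 4. First occurrence in the window: #5 on Dec 21, 2073 (4×25 = 100 days in).
Sep 29, 2074 is 382 days after the start; 382 ÷ 25 = 15 remainder 7. Last occurrence in the window: #16 on Sep 22, 2074.
Occurrences #5 through #16: 12 in total.

12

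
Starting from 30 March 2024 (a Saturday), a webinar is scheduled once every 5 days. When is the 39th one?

6 October 2024

The 39th occurrence is 38 intervals after the first: 38 × 5 = 190 days after 30 March 2024.
March has 31 days — 1 day to the end of March leaves 189.
April has 30 days (159 left).
May has 31 days (128 left).
June has 30 days (98 left).
July has 31 days (67 left).
August has 31 days (36 left).
September has 30 days (6 left).
6 days into October → 6 October 2024.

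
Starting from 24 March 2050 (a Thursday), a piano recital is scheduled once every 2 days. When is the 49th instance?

28 June 2050

The 49th occurrence is 48 intervals after the first: 48 × 2 = 96 days after 24 March 2050.
March has 31 days — 7 days to the end of March leaves 89.
April has 30 days (59 left).
May has 31 days (28 left).
28 days into June → 28 June 2050.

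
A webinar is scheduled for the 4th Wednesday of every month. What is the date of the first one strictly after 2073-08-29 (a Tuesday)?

2073-09-27

August 2073 starts on a Tuesday; its first Wednesday is the 2nd, so the 4th Wednesday is the 23rd — 2073-08-23.
That is not after 2073-08-29, so look at September 2073.
September 2073 starts on a Friday; its first Wednesday is the 6th, so the 4th Wednesday is the 27th — 2073-09-27.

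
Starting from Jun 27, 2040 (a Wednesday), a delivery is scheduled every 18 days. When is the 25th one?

The 25th occurrence is 24 intervals after the first: 24 × 18 = 432 days after Jun 27, 2040.
Jun has 30 days — 3 days to the end of Jun leaves 429.
From end of Jun to end of 2040 is 184 days (245 left).
Jan has 31 days (214 left).
Feb has 28 days (186 left).
Mar has 31 days (155 left).
Apr has 30 days (125 left).
May has 31 days (94 left).
Jun has 30 days (64 left).
Jul has 31 days (33 left).
Aug has 31 days (2 left).
2 days into Sep → Sep 2, 2041.

Sep 2, 2041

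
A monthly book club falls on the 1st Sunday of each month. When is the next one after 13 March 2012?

March 2012 starts on a Thursday, so its 1st Sunday is 4 March 2012 (3 days in).
That is not after 13 March 2012, so look at April 2012.
April 2012 starts on a Sunday, so its 1st Sunday is 1 April 2012.

1 April 2012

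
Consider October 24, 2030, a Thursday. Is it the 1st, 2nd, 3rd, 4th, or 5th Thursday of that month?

Day 24 falls in week ⌈24/7⌉ of the month.
Days 1–7 hold the 1st Thursday, 8–14 the 2nd, 15–21 the 3rd, 22–28 the 4th, 29–31 the 5th.
24 is in the range for the 4th.

4th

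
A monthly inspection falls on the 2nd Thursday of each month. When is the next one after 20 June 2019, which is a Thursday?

June 2019 starts on a Saturday; its first Thursday is the 6th, so the 2nd Thursday is the 13th — 13 June 2019.
That is not after 20 June 2019, so look at July 2019.
July 2019 starts on a Monday; its first Thursday is the 4th, so the 2nd Thursday is the 11th — 11 July 2019.

11 July 2019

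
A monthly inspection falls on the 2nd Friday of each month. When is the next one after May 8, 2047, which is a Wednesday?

May 10, 2047

May 2047 starts on a Wednesday; its first Friday is the 3rd, so the 2nd Friday is the 10th — May 10, 2047.
May 10, 2047 is after May 8, 2047, so that is the next one.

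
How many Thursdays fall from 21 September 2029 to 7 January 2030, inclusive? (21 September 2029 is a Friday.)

15

21 September 2029 is a Friday; the first Thursday on or after it is 27 September 2029 (6 days later).
From 27 September 2029 to 7 January 2030: 3 + 31 + 30 + 31 + 7 = 102 days (rest of September, October, November, December, January).
102 ÷ 7 = 14 full weeks with remainder 4, so 14 more Thursdays after the first → 15.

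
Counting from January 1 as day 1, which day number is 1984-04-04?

95

Days in months before April: 31 + 29 + 31 = 91.
Plus 4 days into April → day 95.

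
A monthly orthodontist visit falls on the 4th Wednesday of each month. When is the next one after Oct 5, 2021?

Oct 27, 2021

Oct 2021 starts on a Friday; its first Wednesday is the 6th, so the 4th Wednesday is the 27th — Oct 27, 2021.
Oct 27, 2021 is after Oct 5, 2021, so that is the next one.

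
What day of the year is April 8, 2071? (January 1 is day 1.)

98

Days in months before April: 31 + 28 + 31 = 90.
Plus 8 days into April → day 98.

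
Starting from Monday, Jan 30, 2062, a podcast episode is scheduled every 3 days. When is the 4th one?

Feb 8, 2062

The 4th occurrence is 3 intervals after the first: 3 × 3 = 9 days after Jan 30, 2062.
Jan has 31 days — 1 day to the end of Jan leaves 8.
8 days into Feb → Feb 8, 2062.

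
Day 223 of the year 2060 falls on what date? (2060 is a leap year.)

January has 31 days (223 − 31 = 192 remain).
February has 29 days (192 − 29 = 163 remain).
March has 31 days (163 − 31 = 132 remain).
April has 30 days (132 − 30 = 102 remain).
May has 31 days (102 − 31 = 71 remain).
June has 30 days (71 − 30 = 41 remain).
July has 31 days (41 − 31 = 10 remain).
10 into August → August 10.

10 August 2060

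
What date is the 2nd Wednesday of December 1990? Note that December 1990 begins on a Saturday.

December 1990 begins on a Saturday, so the first Wednesday is December 5 (4 days later).
The 2nd Wednesday is 1 weeks later: 5 + 7 = 12.

1990-12-12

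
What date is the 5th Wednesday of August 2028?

August 2028 begins on a Tuesday, so the first Wednesday is August 2 (1 day later).
The 5th Wednesday is 4 weeks later: 2 + 28 = 30.

August 30, 2028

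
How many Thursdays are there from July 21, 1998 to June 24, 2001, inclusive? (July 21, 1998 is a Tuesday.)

153

July 21, 1998 is a Tuesday; the first Thursday on or after it is July 23, 1998 (2 days later).
From July 23, 1998 to June 24, 2001: 161 + 365 + 366 + 175 = 1067 days (rest of 1998, 1999, 2000, to June 24, 2001 in 2001).
1067 ÷ 7 = 152 full weeks with remainder 3, so 152 more Thursdays after the first → 153.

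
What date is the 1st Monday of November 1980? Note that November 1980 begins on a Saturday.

November 1980 begins on a Saturday, so the first Monday is November 3 (2 days later).

3 November 1980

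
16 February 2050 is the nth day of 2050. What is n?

47

Days in months before February: 31 = 31.
Plus 16 days into February → day 47.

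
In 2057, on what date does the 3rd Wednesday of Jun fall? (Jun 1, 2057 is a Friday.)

Jun 2057 begins on a Friday, so the first Wednesday is Jun 6 (5 days later).
The 3rd Wednesday is 2 weeks later: 6 + 14 = 20.

Jun 20, 2057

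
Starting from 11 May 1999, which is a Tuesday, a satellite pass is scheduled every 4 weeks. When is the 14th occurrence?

9 May 2000

The 14th occurrence is 13 intervals after the first: 13 × 28 = 364 days after 11 May 1999.
May has 31 days — 20 days to the end of May leaves 344.
June has 30 days (314 left).
July has 31 days (283 left).
August has 31 days (252 left).
September has 30 days (222 left).
October has 31 days (191 left).
November has 30 days (161 left).
December has 31 days (130 left).
January has 31 days (99 left).
February has 29 days (70 left).
March has 31 days (39 left).
April has 30 days (9 left).
9 days into May → 9 May 2000.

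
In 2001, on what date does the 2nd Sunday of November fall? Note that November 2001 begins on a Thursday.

November 2001 begins on a Thursday, so the first Sunday is November 4 (3 days later).
The 2nd Sunday is 1 weeks later: 4 + 7 = 11.

11 November 2001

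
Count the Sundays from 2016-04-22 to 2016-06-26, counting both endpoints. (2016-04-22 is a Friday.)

2016-04-22 is a Friday; the first Sunday on or after it is 2016-04-24 (2 days later).
From 2016-04-24 to 2016-06-26: 6 + 31 + 26 = 63 days (rest of April, May, June).
63 ÷ 7 = 9 full weeks with remainder 0, so 9 more Sundays after the first → 10.

10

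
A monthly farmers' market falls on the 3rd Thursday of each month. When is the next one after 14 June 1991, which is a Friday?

20 June 1991

June 1991 starts on a Saturday; its first Thursday is the 6th, so the 3rd Thursday is the 20th — 20 June 1991.
20 June 1991 is after 14 June 1991, so that is the next one.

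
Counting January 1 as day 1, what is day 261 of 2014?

January has 31 days (261 − 31 = 230 remain).
February has 28 days (230 − 28 = 202 remain).
March has 31 days (202 − 31 = 171 remain).
April has 30 days (171 − 30 = 141 remain).
May has 31 days (141 − 31 = 110 remain).
June has 30 days (110 − 30 = 80 remain).
July has 31 days (80 − 31 = 49 remain).
August has 31 days (49 − 31 = 18 remain).
18 into September → September 18.

18 September 2014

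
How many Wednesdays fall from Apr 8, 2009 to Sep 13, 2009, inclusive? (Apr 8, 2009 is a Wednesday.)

Apr 8, 2009 is a Wednesday; the first Wednesday on or after it is Apr 8, 2009.
From Apr 8, 2009 to Sep 13, 2009: 22 + 31 + 30 + 31 + 31 + 13 = 158 days (rest of Apr, May, Jun, Jul, Aug, Sep).
158 ÷ 7 = 22 full weeks with remainder 4, so 22 more Wednesdays after the first → 23.

23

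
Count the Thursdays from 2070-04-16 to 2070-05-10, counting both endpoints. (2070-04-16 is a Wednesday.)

2070-04-16 is a Wednesday; the first Thursday on or after it is 2070-04-17 (1 day later).
From 2070-04-17 to 2070-05-10: 13 + 10 = 23 days (rest of April, May).
23 ÷ 7 = 3 full weeks with remainder 2, so 3 more Thursdays after the first → 4.

4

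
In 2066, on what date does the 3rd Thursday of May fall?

May 2066 begins on a Saturday, so the first Thursday is May 6 (5 days later).
The 3rd Thursday is 2 weeks later: 6 + 14 = 20.

20 May 2066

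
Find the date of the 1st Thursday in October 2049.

The first Thursday of October 2049 is October 7.

2049-10-07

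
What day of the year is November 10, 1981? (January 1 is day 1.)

Days in months before November: 31 + 28 + 31 + 30 + 31 + 30 + 31 + 31 + 30 + 31 = 304.
Plus 10 days into November → day 314.

314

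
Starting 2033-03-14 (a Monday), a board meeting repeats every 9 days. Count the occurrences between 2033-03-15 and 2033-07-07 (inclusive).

12

Occurrences land 9·i days after 2033-03-14 for i = 0, 1, 2, …
2033-03-15 is 1 day after the start; 1 ÷ 9 = 0 remainder 1; since the remainder is 1, round up to i = 1. First occurrence in the window: #2 on 2033-03-23 (1×9 = 9 days in).
2033-07-07 is 115 days after the start; 115 ÷ 9 = 12 remainder 7. Last occurrence in the window: #13 on 2033-06-30.
Occurrences #2 through #13: 12 in total.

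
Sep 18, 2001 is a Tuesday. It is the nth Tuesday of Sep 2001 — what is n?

3rd

Day 18 falls in week ⌈18/7⌉ of the month.
Days 1–7 hold the 1st Tuesday, 8–14 the 2nd, 15–21 the 3rd, 22–28 the 4th, 29–31 the 5th.
18 is in the range for the 3rd.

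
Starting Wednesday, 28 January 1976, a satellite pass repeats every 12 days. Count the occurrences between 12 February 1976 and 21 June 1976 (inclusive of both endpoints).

Occurrences land 12·i days after 28 January 1976 for i = 0, 1, 2, …
12 February 1976 is 15 days after the start; 15 ÷ 12 = 1 remainder 3; since the remainder is 3, round up to i = 2. First occurrence in the window: #3 on 21 February 1976 (2×12 = 24 days in).
21 June 1976 is 145 days after the start; 145 ÷ 12 = 12 remainder 1. Last occurrence in the window: #13 on 20 June 1976.
Occurrences #3 through #13: 11 in total.

11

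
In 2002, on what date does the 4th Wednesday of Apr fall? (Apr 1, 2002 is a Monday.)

Apr 24, 2002

Apr 2002 begins on a Monday, so the first Wednesday is Apr 3 (2 days later).
The 4th Wednesday is 3 weeks later: 3 + 21 = 24.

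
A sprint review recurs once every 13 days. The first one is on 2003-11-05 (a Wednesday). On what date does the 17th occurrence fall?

2004-05-31

The 17th occurrence is 16 intervals after the first: 16 × 13 = 208 days after 2003-11-05.
November has 30 days — 25 days to the end of November leaves 183.
December has 31 days (152 left).
January has 31 days (121 left).
February has 29 days (92 left).
March has 31 days (61 left).
April has 30 days (31 left).
31 days into May → 2004-05-31.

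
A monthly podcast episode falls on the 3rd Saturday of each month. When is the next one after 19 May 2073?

20 May 2073

May 2073 starts on a Monday; its first Saturday is the 6th, so the 3rd Saturday is the 20th — 20 May 2073.
20 May 2073 is after 19 May 2073, so that is the next one.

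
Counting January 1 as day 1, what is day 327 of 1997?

January has 31 days (327 − 31 = 296 remain).
February has 28 days (296 − 28 = 268 remain).
March has 31 days (268 − 31 = 237 remain).
April has 30 days (237 − 30 = 207 remain).
May has 31 days (207 − 31 = 176 remain).
June has 30 days (176 − 30 = 146 remain).
July has 31 days (146 − 31 = 115 remain).
August has 31 days (115 − 31 = 84 remain).
September has 30 days (84 − 30 = 54 remain).
October has 31 days (54 − 31 = 23 remain).
23 into November → November 23.

23 November 1997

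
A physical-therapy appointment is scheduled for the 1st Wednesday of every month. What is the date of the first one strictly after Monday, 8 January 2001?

7 February 2001

January 2001 starts on a Monday, so its 1st Wednesday is 3 January 2001 (2 days in).
That is not after 8 January 2001, so look at February 2001.
February 2001 starts on a Thursday, so its 1st Wednesday is 7 February 2001 (6 days in).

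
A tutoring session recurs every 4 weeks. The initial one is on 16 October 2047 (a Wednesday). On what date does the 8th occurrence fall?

The 8th occurrence is 7 intervals after the first: 7 × 28 = 196 days after 16 October 2047.
October has 31 days — 15 days to the end of October leaves 181.
November has 30 days (151 left).
December has 31 days (120 left).
January has 31 days (89 left).
February has 29 days (60 left).
March has 31 days (29 left).
29 days into April → 29 April 2048.

29 April 2048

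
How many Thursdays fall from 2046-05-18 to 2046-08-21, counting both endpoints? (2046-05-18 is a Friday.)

2046-05-18 is a Friday; the first Thursday on or after it is 2046-05-24 (6 days later).
From 2046-05-24 to 2046-08-21: 7 + 30 + 31 + 21 = 89 days (rest of May, June, July, August).
89 ÷ 7 = 12 full weeks with remainder 5, so 12 more Thursdays after the first → 13.

13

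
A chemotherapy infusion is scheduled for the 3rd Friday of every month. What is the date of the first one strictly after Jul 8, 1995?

Jul 1995 starts on a Saturday; its first Friday is the 7th, so the 3rd Friday is the 21st — Jul 21, 1995.
Jul 21, 1995 is after Jul 8, 1995, so that is the next one.

Jul 21, 1995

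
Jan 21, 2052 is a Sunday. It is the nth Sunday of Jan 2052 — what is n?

3rd

Day 21 falls in week ⌈21/7⌉ of the month.
Days 1–7 hold the 1st Sunday, 8–14 the 2nd, 15–21 the 3rd, 22–28 the 4th, 29–31 the 5th.
21 is in the range for the 3rd.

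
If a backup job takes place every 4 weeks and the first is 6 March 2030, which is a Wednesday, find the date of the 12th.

The 12th occurrence is 11 intervals after the first: 11 × 28 = 308 days after 6 March 2030.
March has 31 days — 25 days to the end of March leaves 283.
April has 30 days (253 left).
May has 31 days (222 left).
June has 30 days (192 left).
July has 31 days (161 left).
August has 31 days (130 left).
September has 30 days (100 left).
October has 31 days (69 left).
November has 30 days (39 left).
December has 31 days (8 left).
8 days into January → 8 January 2031.

8 January 2031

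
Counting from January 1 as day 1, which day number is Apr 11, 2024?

Days in months before Apr: 31 + 29 + 31 = 91.
Plus 11 days into Apr → day 102.

102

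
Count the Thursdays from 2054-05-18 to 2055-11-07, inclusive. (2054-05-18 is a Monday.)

2054-05-18 is a Monday; the first Thursday on or after it is 2054-05-21 (3 days later).
From 2054-05-21 to 2055-11-07: 224 + 311 = 535 days (rest of 2054, to 2055-11-07 in 2055).
535 ÷ 7 = 76 full weeks with remainder 3, so 76 more Thursdays after the first → 77.

77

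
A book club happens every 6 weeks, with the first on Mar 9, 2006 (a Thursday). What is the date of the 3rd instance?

The 3rd occurrence is 2 intervals after the first: 2 × 42 = 84 days after Mar 9, 2006.
Mar has 31 days — 22 days to the end of Mar leaves 62.
Apr has 30 days (32 left).
May has 31 days (1 left).
1 day into Jun → Jun 1, 2006.

Jun 1, 2006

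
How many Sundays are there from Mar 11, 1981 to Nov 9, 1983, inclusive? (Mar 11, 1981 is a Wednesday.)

139

Mar 11, 1981 is a Wednesday; the first Sunday on or after it is Mar 15, 1981 (4 days later).
From Mar 15, 1981 to Nov 9, 1983: 291 + 365 + 313 = 969 days (rest of 1981, 1982, to Nov 9, 1983 in 1983).
969 ÷ 7 = 138 full weeks with remainder 3, so 138 more Sundays after the first → 139.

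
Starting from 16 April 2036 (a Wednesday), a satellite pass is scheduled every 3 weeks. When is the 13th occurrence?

The 13th occurrence is 12 intervals after the first: 12 × 21 = 252 days after 16 April 2036.
April has 30 days — 14 days to the end of April leaves 238.
May has 31 days (207 left).
June has 30 days (177 left).
July has 31 days (146 left).
August has 31 days (115 left).
September has 30 days (85 left).
October has 31 days (54 left).
November has 30 days (24 left).
24 days into December → 24 December 2036.

24 December 2036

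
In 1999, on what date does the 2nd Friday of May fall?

The first Friday of May 1999 is May 7.
The 2nd Friday is 1 weeks later: 7 + 7 = 14.

May 14, 1999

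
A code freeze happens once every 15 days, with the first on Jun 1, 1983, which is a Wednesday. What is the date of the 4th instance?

The 4th occurrence is 3 intervals after the first: 3 × 15 = 45 days after Jun 1, 1983.
Jun has 30 days — 29 days to the end of Jun leaves 16.
16 days into Jul → Jul 16, 1983.

Jul 16, 1983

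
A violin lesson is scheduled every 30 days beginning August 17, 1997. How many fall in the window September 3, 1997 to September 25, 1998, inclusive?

Occurrences land 30·i days after August 17, 1997 for i = 0, 1, 2, …
September 3, 1997 is 17 days after the start; 17 ÷ 30 = 0 remainder 17; since the remainder is 17, round up to i = 1. First occurrence in the window: #2 on September 16, 1997 (1×30 = 30 days in).
September 25, 1998 is 404 days after the start; 404 ÷ 30 = 13 remainder 14. Last occurrence in the window: #14 on September 11, 1998.
Occurrences #2 through #14: 13 in total.

13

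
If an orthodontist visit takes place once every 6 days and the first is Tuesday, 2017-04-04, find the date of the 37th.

The 37th occurrence is 36 intervals after the first: 36 × 6 = 216 days after 2017-04-04.
April has 30 days — 26 days to the end of April leaves 190.
May has 31 days (159 left).
June has 30 days (129 left).
July has 31 days (98 left).
August has 31 days (67 left).
September has 30 days (37 left).
October has 31 days (6 left).
6 days into November → 2017-11-06.

2017-11-06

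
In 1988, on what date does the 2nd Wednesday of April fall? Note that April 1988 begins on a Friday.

April 1988 begins on a Friday, so the first Wednesday is April 6 (5 days later).
The 2nd Wednesday is 1 weeks later: 6 + 7 = 13.

April 13, 1988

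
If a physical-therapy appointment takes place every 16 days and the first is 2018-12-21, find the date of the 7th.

The 7th occurrence is 6 intervals after the first: 6 × 16 = 96 days after 2018-12-21.
December has 31 days — 10 days to the end of December leaves 86.
January has 31 days (55 left).
February has 28 days (27 left).
27 days into March → 2019-03-27.

2019-03-27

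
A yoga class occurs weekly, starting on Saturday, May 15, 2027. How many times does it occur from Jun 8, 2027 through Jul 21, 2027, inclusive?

Occurrences land 7·i days after May 15, 2027 for i = 0, 1, 2, …
Jun 8, 2027 is 24 days after the start; 24 ÷ 7 = 3 remainder 3; since the remainder is 3, round up to i = 4. First occurrence in the window: #5 on Jun 12, 2027 (4×7 = 28 days in).
Jul 21, 2027 is 67 days after the start; 67 ÷ 7 = 9 remainder 4. Last occurrence in the window: #10 on Jul 17, 2027.
Occurrences #5 through #10: 6 in total.

6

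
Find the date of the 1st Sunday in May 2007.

The first Sunday of May 2007 is May 6.

2007-05-06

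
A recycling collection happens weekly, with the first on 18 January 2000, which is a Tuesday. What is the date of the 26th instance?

The 26th occurrence is 25 intervals after the first: 25 × 7 = 175 days after 18 January 2000.
January has 31 days — 13 days to the end of January leaves 162.
February has 29 days (133 left).
March has 31 days (102 left).
April has 30 days (72 left).
May has 31 days (41 left).
June has 30 days (11 left).
11 days into July → 11 July 2000.

11 July 2000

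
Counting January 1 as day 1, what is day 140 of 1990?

Jan has 31 days (140 − 31 = 109 remain).
Feb has 28 days (109 − 28 = 81 remain).
Mar has 31 days (81 − 31 = 50 remain).
Apr has 30 days (50 − 30 = 20 remain).
20 into May → May 20.

May 20, 1990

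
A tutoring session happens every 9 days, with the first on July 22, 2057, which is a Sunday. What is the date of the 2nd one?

July 31, 2057

The 2nd occurrence is 1 interval after the first: 1 × 9 = 9 days after July 22, 2057.
9 days later is July 31, 2057.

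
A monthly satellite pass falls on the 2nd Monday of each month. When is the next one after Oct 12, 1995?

Nov 13, 1995

Oct 1995 starts on a Sunday; its first Monday is the 2nd, so the 2nd Monday is the 9th — Oct 9, 1995.
That is not after Oct 12, 1995, so look at Nov 1995.
Nov 1995 starts on a Wednesday; its first Monday is the 6th, so the 2nd Monday is the 13th — Nov 13, 1995.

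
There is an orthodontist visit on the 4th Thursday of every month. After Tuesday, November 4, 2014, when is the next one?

November 2014 starts on a Saturday; its first Thursday is the 6th, so the 4th Thursday is the 27th — November 27, 2014.
November 27, 2014 is after November 4, 2014, so that is the next one.

November 27, 2014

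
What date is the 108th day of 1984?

April 17, 1984

January has 31 days (108 − 31 = 77 remain).
February has 29 days (77 − 29 = 48 remain).
March has 31 days (48 − 31 = 17 remain).
17 into April → April 17.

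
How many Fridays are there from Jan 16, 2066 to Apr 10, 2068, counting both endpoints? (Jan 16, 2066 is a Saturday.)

Jan 16, 2066 is a Saturday; the first Friday on or after it is Jan 22, 2066 (6 days later).
From Jan 22, 2066 to Apr 10, 2068: 343 + 365 + 101 = 809 days (rest of 2066, 2067, to Apr 10, 2068 in 2068).
809 ÷ 7 = 115 full weeks with remainder 4, so 115 more Fridays after the first → 116.

116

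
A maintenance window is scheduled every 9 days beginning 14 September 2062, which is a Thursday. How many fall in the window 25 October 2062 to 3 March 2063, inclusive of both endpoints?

Occurrences land 9·i days after 14 September 2062 for i = 0, 1, 2, …
25 October 2062 is 41 days after the start; 41 ÷ 9 = 4 remainder 5; since the remainder is 5, round up to i = 5. First occurrence in the window: #6 on 29 October 2062 (5×9 = 45 days in).
3 March 2063 is 170 days after the start; 170 ÷ 9 = 18 remainder 8. Last occurrence in the window: #19 on 23 February 2063.
Occurrences #6 through #19: 14 in total.

14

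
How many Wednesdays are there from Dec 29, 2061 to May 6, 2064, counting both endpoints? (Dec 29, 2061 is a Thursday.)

Dec 29, 2061 is a Thursday; the first Wednesday on or after it is Jan 4, 2062 (6 days later).
From Jan 4, 2062 to May 6, 2064: 361 + 365 + 127 = 853 days (rest of 2062, 2063, to May 6, 2064 in 2064).
853 ÷ 7 = 121 full weeks with remainder 6, so 121 more Wednesdays after the first → 122.

122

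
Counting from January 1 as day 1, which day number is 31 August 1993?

Days in months before August: 31 + 28 + 31 + 30 + 31 + 30 + 31 = 212.
Plus 31 days into August → day 243.

243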